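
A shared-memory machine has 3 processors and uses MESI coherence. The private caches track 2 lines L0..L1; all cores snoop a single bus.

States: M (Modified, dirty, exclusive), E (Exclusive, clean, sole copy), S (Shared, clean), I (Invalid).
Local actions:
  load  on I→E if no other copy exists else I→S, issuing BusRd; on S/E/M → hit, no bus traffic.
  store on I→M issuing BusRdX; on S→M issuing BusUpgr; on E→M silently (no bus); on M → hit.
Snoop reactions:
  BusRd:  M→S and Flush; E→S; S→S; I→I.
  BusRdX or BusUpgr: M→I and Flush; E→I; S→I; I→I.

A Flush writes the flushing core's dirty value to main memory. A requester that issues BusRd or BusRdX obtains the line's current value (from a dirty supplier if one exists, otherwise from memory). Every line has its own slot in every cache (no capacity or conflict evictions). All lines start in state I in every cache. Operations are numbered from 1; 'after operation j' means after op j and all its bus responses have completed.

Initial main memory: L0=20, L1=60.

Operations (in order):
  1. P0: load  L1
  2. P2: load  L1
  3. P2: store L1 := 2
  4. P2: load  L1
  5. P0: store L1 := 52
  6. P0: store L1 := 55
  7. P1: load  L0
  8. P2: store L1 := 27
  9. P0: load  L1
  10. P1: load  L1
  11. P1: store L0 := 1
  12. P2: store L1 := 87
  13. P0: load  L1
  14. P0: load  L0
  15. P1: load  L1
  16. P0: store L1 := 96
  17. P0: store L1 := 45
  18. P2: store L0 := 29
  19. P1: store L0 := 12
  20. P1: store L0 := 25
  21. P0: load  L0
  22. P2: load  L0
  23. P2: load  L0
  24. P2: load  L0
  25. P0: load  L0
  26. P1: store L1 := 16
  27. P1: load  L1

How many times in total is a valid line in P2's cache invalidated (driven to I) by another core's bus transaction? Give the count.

step 1: P0: load  L1  ⟶  EII  (L1)  txn=BusRd  M[L1]=60
step 2: P2: load  L1  ⟶  SIS  (L1)  txn=BusRd  M[L1]=60
step 3: P2: store L1 := 2  ⟶  IIM  (L1)  txn=BusUpgr  M[L1]=60
step 4: P2: load  L1  ⟶  IIM  (L1)  txn=∅  M[L1]=60
step 5: P0: store L1 := 52  ⟶  MII  (L1)  txn=BusRdX+Flush  M[L1]=2
step 6: P0: store L1 := 55  ⟶  MII  (L1)  txn=∅  M[L1]=2
step 7: P1: load  L0  ⟶  IEI  (L0)  txn=BusRd  M[L0]=20
step 8: P2: store L1 := 27  ⟶  IIM  (L1)  txn=BusRdX+Flush  M[L1]=55
step 9: P0: load  L1  ⟶  SIS  (L1)  txn=BusRd+Flush  M[L1]=27
step 10: P1: load  L1  ⟶  SSS  (L1)  txn=BusRd  M[L1]=27
step 11: P1: store L0 := 1  ⟶  IMI  (L0)  txn=∅  M[L0]=20
step 12: P2: store L1 := 87  ⟶  IIM  (L1)  txn=BusUpgr  M[L1]=27
step 13: P0: load  L1  ⟶  SIS  (L1)  txn=BusRd+Flush  M[L1]=87
step 14: P0: load  L0  ⟶  SSI  (L0)  txn=BusRd+Flush  M[L0]=1
step 15: P1: load  L1  ⟶  SSS  (L1)  txn=BusRd  M[L1]=87
step 16: P0: store L1 := 96  ⟶  MII  (L1)  txn=BusUpgr  M[L1]=87
step 17: P0: store L1 := 45  ⟶  MII  (L1)  txn=∅  M[L1]=87
step 18: P2: store L0 := 29  ⟶  IIM  (L0)  txn=BusRdX  M[L0]=1
step 19: P1: store L0 := 12  ⟶  IMI  (L0)  txn=BusRdX+Flush  M[L0]=29
step 20: P1: store L0 := 25  ⟶  IMI  (L0)  txn=∅  M[L0]=29
step 21: P0: load  L0  ⟶  SSI  (L0)  txn=BusRd+Flush  M[L0]=25
step 22: P2: load  L0  ⟶  SSS  (L0)  txn=BusRd  M[L0]=25
step 23: P2: load  L0  ⟶  SSS  (L0)  txn=∅  M[L0]=25
step 24: P2: load  L0  ⟶  SSS  (L0)  txn=∅  M[L0]=25
step 25: P0: load  L0  ⟶  SSS  (L0)  txn=∅  M[L0]=25
step 26: P1: store L1 := 16  ⟶  IMI  (L1)  txn=BusRdX+Flush  M[L1]=45
step 27: P1: load  L1  ⟶  IMI  (L1)  txn=∅  M[L1]=45

invalidations = 3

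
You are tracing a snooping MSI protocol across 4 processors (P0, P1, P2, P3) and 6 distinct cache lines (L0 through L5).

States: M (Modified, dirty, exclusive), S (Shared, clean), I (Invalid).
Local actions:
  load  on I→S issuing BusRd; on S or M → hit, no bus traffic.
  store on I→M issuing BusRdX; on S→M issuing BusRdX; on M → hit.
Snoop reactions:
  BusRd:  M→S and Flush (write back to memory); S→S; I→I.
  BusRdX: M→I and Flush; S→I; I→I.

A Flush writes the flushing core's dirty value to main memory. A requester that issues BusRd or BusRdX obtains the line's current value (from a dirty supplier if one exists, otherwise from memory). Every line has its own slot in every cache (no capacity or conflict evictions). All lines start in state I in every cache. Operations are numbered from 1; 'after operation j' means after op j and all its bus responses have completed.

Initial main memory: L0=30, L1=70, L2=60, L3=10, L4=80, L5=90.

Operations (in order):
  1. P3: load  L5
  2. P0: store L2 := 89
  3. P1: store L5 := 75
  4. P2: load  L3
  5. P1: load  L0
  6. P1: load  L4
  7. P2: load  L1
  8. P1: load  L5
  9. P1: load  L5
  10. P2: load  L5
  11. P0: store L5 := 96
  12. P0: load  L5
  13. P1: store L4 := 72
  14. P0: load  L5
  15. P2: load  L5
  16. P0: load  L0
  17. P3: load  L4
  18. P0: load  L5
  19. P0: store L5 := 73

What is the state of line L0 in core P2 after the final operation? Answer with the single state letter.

step 1: P3: load  L5  ⟶  IIIS  (L5)  txn=BusRd  M[L5]=90
step 2: P0: store L2 := 89  ⟶  MIII  (L2)  txn=BusRdX  M[L2]=60
step 3: P1: store L5 := 75  ⟶  IMII  (L5)  txn=BusRdX  M[L5]=90
step 4: P2: load  L3  ⟶  IISI  (L3)  txn=BusRd  M[L3]=10
step 5: P1: load  L0  ⟶  ISII  (L0)  txn=BusRd  M[L0]=30
step 6: P1: load  L4  ⟶  ISII  (L4)  txn=BusRd  M[L4]=80
step 7: P2: load  L1  ⟶  IISI  (L1)  txn=BusRd  M[L1]=70
step 8: P1: load  L5  ⟶  IMII  (L5)  txn=∅  M[L5]=90
step 9: P1: load  L5  ⟶  IMII  (L5)  txn=∅  M[L5]=90
step 10: P2: load  L5  ⟶  ISSI  (L5)  txn=BusRd+Flush  M[L5]=75
step 11: P0: store L5 := 96  ⟶  MIII  (L5)  txn=BusRdX  M[L5]=75
step 12: P0: load  L5  ⟶  MIII  (L5)  txn=∅  M[L5]=75
step 13: P1: store L4 := 72  ⟶  IMII  (L4)  txn=BusRdX  M[L4]=80
step 14: P0: load  L5  ⟶  MIII  (L5)  txn=∅  M[L5]=75
step 15: P2: load  L5  ⟶  SISI  (L5)  txn=BusRd+Flush  M[L5]=96
step 16: P0: load  L0  ⟶  SSII  (L0)  txn=BusRd  M[L0]=30
step 17: P3: load  L4  ⟶  ISIS  (L4)  txn=BusRd+Flush  M[L4]=72
step 18: P0: load  L5  ⟶  SISI  (L5)  txn=∅  M[L5]=96
step 19: P0: store L5 := 73  ⟶  MIII  (L5)  txn=BusRdX  M[L5]=96

state = I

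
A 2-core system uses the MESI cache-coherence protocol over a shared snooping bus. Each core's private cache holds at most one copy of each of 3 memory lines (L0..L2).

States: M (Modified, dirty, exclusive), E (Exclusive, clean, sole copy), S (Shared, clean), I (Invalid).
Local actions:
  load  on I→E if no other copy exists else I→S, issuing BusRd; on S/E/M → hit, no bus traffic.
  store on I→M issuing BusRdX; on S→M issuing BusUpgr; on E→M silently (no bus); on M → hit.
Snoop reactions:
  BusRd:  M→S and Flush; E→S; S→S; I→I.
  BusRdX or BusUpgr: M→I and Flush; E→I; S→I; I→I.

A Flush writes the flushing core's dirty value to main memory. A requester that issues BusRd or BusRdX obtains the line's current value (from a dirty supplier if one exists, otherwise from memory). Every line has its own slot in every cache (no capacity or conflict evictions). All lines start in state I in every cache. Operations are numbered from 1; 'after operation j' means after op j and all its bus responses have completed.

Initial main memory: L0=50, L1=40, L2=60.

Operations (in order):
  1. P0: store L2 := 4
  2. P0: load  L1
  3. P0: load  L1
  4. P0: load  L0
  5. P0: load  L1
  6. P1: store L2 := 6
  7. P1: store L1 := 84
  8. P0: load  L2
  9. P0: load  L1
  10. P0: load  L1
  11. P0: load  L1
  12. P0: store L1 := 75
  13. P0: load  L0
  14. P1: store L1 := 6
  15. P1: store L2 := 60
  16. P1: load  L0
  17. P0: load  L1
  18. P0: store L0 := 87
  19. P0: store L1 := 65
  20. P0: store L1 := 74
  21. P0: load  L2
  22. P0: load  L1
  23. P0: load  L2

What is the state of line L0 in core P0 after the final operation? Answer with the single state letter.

state = M

[1] P0: store L2 := 4 | P0:M(4), P1:I | bus: BusRdX
[2] P0: load  L1 | P0:E(40), P1:I | bus: BusRd
[3] P0: load  L1 | P0:E(40), P1:I | bus: none
[4] P0: load  L0 | P0:E(50), P1:I | bus: BusRd
[5] P0: load  L1 | P0:E(40), P1:I | bus: none
[6] P1: store L2 := 6 | P0:I, P1:M(6) | bus: BusRdX,Flush
[7] P1: store L1 := 84 | P0:I, P1:M(84) | bus: BusRdX
[8] P0: load  L2 | P0:S(6), P1:S(6) | bus: BusRd,Flush
[9] P0: load  L1 | P0:S(84), P1:S(84) | bus: BusRd,Flush
[10] P0: load  L1 | P0:S(84), P1:S(84) | bus: none
[11] P0: load  L1 | P0:S(84), P1:S(84) | bus: none
[12] P0: store L1 := 75 | P0:M(75), P1:I | bus: BusUpgr
[13] P0: load  L0 | P0:E(50), P1:I | bus: none
[14] P1: store L1 := 6 | P0:I, P1:M(6) | bus: BusRdX,Flush
[15] P1: store L2 := 60 | P0:I, P1:M(60) | bus: BusUpgr
[16] P1: load  L0 | P0:S(50), P1:S(50) | bus: BusRd
[17] P0: load  L1 | P0:S(6), P1:S(6) | bus: BusRd,Flush
[18] P0: store L0 := 87 | P0:M(87), P1:I | bus: BusUpgr
[19] P0: store L1 := 65 | P0:M(65), P1:I | bus: BusUpgr
[20] P0: store L1 := 74 | P0:M(74), P1:I | bus: none
[21] P0: load  L2 | P0:S(60), P1:S(60) | bus: BusRd,Flush
[22] P0: load  L1 | P0:M(74), P1:I | bus: none
[23] P0: load  L2 | P0:S(60), P1:S(60) | bus: none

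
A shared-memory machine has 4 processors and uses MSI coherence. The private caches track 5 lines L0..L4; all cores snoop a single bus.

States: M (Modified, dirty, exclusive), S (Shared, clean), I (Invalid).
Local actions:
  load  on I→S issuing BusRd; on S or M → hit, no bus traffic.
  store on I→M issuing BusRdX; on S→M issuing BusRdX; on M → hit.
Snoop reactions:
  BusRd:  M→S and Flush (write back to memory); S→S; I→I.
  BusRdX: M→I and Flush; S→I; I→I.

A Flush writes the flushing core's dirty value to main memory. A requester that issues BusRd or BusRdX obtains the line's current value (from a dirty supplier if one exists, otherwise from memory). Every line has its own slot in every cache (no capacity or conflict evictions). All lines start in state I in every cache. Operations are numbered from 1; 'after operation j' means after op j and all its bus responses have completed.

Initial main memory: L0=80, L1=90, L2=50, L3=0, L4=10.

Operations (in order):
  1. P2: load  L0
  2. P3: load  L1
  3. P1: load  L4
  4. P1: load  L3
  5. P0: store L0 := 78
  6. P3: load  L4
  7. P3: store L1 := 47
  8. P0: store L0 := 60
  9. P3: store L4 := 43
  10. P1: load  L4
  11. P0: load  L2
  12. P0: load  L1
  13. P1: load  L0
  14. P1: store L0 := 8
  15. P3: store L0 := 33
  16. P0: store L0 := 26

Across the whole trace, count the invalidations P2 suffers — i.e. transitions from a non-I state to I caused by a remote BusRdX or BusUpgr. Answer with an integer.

invalidations = 1

[1] P2: load  L0 | P0:I, P1:I, P2:S(80), P3:I | bus: BusRd
[2] P3: load  L1 | P0:I, P1:I, P2:I, P3:S(90) | bus: BusRd
[3] P1: load  L4 | P0:I, P1:S(10), P2:I, P3:I | bus: BusRd
[4] P1: load  L3 | P0:I, P1:S(0), P2:I, P3:I | bus: BusRd
[5] P0: store L0 := 78 | P0:M(78), P1:I, P2:I, P3:I | bus: BusRdX
[6] P3: load  L4 | P0:I, P1:S(10), P2:I, P3:S(10) | bus: BusRd
[7] P3: store L1 := 47 | P0:I, P1:I, P2:I, P3:M(47) | bus: BusRdX
[8] P0: store L0 := 60 | P0:M(60), P1:I, P2:I, P3:I | bus: none
[9] P3: store L4 := 43 | P0:I, P1:I, P2:I, P3:M(43) | bus: BusRdX
[10] P1: load  L4 | P0:I, P1:S(43), P2:I, P3:S(43) | bus: BusRd,Flush
[11] P0: load  L2 | P0:S(50), P1:I, P2:I, P3:I | bus: BusRd
[12] P0: load  L1 | P0:S(47), P1:I, P2:I, P3:S(47) | bus: BusRd,Flush
[13] P1: load  L0 | P0:S(60), P1:S(60), P2:I, P3:I | bus: BusRd,Flush
[14] P1: store L0 := 8 | P0:I, P1:M(8), P2:I, P3:I | bus: BusRdX
[15] P3: store L0 := 33 | P0:I, P1:I, P2:I, P3:M(33) | bus: BusRdX,Flush
[16] P0: store L0 := 26 | P0:M(26), P1:I, P2:I, P3:I | bus: BusRdX,Flush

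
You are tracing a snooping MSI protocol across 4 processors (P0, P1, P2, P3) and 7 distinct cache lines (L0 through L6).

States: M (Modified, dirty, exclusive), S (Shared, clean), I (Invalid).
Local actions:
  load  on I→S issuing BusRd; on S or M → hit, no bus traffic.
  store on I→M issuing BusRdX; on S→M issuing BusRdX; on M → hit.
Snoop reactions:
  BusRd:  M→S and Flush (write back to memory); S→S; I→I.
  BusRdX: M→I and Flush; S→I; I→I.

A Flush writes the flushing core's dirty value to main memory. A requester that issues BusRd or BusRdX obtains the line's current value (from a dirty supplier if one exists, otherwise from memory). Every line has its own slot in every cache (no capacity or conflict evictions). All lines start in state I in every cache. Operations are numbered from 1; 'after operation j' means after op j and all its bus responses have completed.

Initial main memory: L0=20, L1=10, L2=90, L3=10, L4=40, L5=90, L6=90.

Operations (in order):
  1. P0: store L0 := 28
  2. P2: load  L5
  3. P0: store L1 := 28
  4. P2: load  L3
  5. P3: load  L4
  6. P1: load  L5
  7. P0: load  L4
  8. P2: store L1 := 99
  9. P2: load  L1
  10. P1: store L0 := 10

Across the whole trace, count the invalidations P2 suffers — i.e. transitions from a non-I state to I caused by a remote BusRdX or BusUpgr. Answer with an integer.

1. P0: store L0 := 28  bus=[BusRdX]  L0: P0=M P1=I P2=I P3=I  mem[L0]=20
2. P2: load  L5  bus=[BusRd]  L5: P0=I P1=I P2=S P3=I  mem[L5]=90
3. P0: store L1 := 28  bus=[BusRdX]  L1: P0=M P1=I P2=I P3=I  mem[L1]=10
4. P2: load  L3  bus=[BusRd]  L3: P0=I P1=I P2=S P3=I  mem[L3]=10
5. P3: load  L4  bus=[BusRd]  L4: P0=I P1=I P2=I P3=S  mem[L4]=40
6. P1: load  L5  bus=[BusRd]  L5: P0=I P1=S P2=S P3=I  mem[L5]=90
7. P0: load  L4  bus=[BusRd]  L4: P0=S P1=I P2=I P3=S  mem[L4]=40
8. P2: store L1 := 99  bus=[BusRdX,Flush]  L1: P0=I P1=I P2=M P3=I  mem[L1]=28
9. P2: load  L1  bus=[-]  L1: P0=I P1=I P2=M P3=I  mem[L1]=28
10. P1: store L0 := 10  bus=[BusRdX,Flush]  L0: P0=I P1=M P2=I P3=I  mem[L0]=28

invalidations = 0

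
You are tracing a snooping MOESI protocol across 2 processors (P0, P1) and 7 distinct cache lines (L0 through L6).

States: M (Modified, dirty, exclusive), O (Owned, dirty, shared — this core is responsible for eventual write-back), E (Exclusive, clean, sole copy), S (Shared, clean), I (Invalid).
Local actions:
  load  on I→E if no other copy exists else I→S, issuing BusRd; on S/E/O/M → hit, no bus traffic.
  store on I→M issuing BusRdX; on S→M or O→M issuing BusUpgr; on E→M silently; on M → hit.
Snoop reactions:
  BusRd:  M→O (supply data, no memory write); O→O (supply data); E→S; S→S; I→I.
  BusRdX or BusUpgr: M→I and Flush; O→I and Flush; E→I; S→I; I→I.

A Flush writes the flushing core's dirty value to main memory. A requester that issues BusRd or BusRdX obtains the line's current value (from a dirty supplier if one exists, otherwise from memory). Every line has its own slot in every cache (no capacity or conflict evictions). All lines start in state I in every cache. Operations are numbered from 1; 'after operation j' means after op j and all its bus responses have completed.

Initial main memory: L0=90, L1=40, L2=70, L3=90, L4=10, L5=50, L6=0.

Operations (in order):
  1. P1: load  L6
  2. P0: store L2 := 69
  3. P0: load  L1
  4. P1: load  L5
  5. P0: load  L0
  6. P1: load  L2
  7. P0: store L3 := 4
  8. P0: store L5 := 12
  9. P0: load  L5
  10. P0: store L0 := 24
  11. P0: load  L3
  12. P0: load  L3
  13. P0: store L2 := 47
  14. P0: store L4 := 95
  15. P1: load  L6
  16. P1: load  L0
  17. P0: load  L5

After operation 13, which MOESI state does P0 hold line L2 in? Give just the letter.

state = M

  op1 P1: load  L6 → I/E on L6; bus BusRd; mem=0
  op2 P0: store L2 := 69 → M/I on L2; bus BusRdX; mem=70
  op3 P0: load  L1 → E/I on L1; bus BusRd; mem=40
  op4 P1: load  L5 → I/E on L5; bus BusRd; mem=50
  op5 P0: load  L0 → E/I on L0; bus BusRd; mem=90
  op6 P1: load  L2 → O/S on L2; bus BusRd; mem=70
  op7 P0: store L3 := 4 → M/I on L3; bus BusRdX; mem=90
  op8 P0: store L5 := 12 → M/I on L5; bus BusRdX; mem=50
  op9 P0: load  L5 → M/I on L5; bus (none); mem=50
  op10 P0: store L0 := 24 → M/I on L0; bus (none); mem=90
  op11 P0: load  L3 → M/I on L3; bus (none); mem=90
  op12 P0: load  L3 → M/I on L3; bus (none); mem=90
  op13 P0: store L2 := 47 → M/I on L2; bus BusUpgr; mem=70
  op14 P0: store L4 := 95 → M/I on L4; bus BusRdX; mem=10
  op15 P1: load  L6 → I/E on L6; bus (none); mem=0
  op16 P1: load  L0 → O/S on L0; bus BusRd; mem=90
  op17 P0: load  L5 → M/I on L5; bus (none); mem=50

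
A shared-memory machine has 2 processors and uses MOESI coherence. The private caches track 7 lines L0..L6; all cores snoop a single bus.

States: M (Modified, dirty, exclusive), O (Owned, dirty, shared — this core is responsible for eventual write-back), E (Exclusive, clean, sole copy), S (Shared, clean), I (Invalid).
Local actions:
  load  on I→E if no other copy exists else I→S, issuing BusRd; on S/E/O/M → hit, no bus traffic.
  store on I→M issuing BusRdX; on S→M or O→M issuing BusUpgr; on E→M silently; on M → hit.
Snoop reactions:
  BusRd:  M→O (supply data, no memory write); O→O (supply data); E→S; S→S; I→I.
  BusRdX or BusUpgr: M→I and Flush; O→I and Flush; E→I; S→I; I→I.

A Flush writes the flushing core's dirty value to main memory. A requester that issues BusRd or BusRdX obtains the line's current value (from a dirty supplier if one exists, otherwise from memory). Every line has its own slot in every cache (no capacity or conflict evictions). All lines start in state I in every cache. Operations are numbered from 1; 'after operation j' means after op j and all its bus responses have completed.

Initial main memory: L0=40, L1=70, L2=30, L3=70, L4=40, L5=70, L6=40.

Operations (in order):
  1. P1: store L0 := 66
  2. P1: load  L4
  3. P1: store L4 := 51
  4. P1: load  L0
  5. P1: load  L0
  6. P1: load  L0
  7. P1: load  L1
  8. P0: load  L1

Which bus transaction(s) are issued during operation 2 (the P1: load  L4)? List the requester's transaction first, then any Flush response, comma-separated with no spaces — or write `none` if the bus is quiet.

bus = BusRd

[1] P1: store L0 := 66 | P0:I, P1:M(66) | bus: BusRdX
[2] P1: load  L4 | P0:I, P1:E(40) | bus: BusRd
[3] P1: store L4 := 51 | P0:I, P1:M(51) | bus: none
[4] P1: load  L0 | P0:I, P1:M(66) | bus: none
[5] P1: load  L0 | P0:I, P1:M(66) | bus: none
[6] P1: load  L0 | P0:I, P1:M(66) | bus: none
[7] P1: load  L1 | P0:I, P1:E(70) | bus: BusRd
[8] P0: load  L1 | P0:S(70), P1:S(70) | bus: BusRd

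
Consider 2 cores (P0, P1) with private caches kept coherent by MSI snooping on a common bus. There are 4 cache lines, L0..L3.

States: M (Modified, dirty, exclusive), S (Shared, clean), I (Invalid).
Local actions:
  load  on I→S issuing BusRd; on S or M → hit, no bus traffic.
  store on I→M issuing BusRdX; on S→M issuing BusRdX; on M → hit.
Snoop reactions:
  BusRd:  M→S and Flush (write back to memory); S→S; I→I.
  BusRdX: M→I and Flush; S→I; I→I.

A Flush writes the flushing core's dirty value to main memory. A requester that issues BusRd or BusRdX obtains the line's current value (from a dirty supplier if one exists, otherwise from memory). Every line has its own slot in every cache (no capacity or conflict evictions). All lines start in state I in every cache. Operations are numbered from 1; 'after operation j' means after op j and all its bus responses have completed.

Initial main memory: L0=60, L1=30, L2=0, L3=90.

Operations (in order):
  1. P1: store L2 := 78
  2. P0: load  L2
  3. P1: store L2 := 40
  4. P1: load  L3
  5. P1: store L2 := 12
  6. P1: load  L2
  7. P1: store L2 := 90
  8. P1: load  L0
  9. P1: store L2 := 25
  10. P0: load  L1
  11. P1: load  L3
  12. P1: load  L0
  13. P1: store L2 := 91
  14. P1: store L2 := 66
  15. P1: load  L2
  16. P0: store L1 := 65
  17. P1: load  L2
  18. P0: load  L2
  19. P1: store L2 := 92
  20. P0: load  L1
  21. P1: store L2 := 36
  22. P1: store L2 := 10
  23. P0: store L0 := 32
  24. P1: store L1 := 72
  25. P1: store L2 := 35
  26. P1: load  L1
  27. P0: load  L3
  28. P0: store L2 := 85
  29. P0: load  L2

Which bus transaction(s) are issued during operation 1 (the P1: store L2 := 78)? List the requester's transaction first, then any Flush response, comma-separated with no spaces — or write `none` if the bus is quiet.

[1] P1: store L2 := 78 | P0:I, P1:M(78) | bus: BusRdX
[2] P0: load  L2 | P0:S(78), P1:S(78) | bus: BusRd,Flush
[3] P1: store L2 := 40 | P0:I, P1:M(40) | bus: BusRdX
[4] P1: load  L3 | P0:I, P1:S(90) | bus: BusRd
[5] P1: store L2 := 12 | P0:I, P1:M(12) | bus: none
[6] P1: load  L2 | P0:I, P1:M(12) | bus: none
[7] P1: store L2 := 90 | P0:I, P1:M(90) | bus: none
[8] P1: load  L0 | P0:I, P1:S(60) | bus: BusRd
[9] P1: store L2 := 25 | P0:I, P1:M(25) | bus: none
[10] P0: load  L1 | P0:S(30), P1:I | bus: BusRd
[11] P1: load  L3 | P0:I, P1:S(90) | bus: none
[12] P1: load  L0 | P0:I, P1:S(60) | bus: none
[13] P1: store L2 := 91 | P0:I, P1:M(91) | bus: none
[14] P1: store L2 := 66 | P0:I, P1:M(66) | bus: none
[15] P1: load  L2 | P0:I, P1:M(66) | bus: none
[16] P0: store L1 := 65 | P0:M(65), P1:I | bus: BusRdX
[17] P1: load  L2 | P0:I, P1:M(66) | bus: none
[18] P0: load  L2 | P0:S(66), P1:S(66) | bus: BusRd,Flush
[19] P1: store L2 := 92 | P0:I, P1:M(92) | bus: BusRdX
[20] P0: load  L1 | P0:M(65), P1:I | bus: none
[21] P1: store L2 := 36 | P0:I, P1:M(36) | bus: none
[22] P1: store L2 := 10 | P0:I, P1:M(10) | bus: none
[23] P0: store L0 := 32 | P0:M(32), P1:I | bus: BusRdX
[24] P1: store L1 := 72 | P0:I, P1:M(72) | bus: BusRdX,Flush
[25] P1: store L2 := 35 | P0:I, P1:M(35) | bus: none
[26] P1: load  L1 | P0:I, P1:M(72) | bus: none
[27] P0: load  L3 | P0:S(90), P1:S(90) | bus: BusRd
[28] P0: store L2 := 85 | P0:M(85), P1:I | bus: BusRdX,Flush
[29] P0: load  L2 | P0:M(85), P1:I | bus: none

bus = BusRdX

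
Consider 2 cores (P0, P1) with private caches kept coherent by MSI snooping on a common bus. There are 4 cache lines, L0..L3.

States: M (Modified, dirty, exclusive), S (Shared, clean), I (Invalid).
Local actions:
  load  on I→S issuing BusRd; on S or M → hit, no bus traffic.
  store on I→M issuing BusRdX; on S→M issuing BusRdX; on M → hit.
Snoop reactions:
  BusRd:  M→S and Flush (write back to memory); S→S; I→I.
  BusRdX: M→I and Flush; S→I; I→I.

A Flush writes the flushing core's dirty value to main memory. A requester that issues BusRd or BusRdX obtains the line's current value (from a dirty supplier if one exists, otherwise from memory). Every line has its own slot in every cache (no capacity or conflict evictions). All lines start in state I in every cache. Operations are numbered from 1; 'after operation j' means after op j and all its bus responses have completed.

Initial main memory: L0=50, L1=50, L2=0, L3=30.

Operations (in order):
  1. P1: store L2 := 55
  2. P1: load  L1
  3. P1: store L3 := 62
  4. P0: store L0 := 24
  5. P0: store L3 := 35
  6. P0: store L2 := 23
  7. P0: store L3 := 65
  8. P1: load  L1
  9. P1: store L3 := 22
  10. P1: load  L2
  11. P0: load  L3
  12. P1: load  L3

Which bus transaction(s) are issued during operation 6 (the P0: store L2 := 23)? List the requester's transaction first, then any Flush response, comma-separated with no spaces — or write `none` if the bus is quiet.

bus = BusRdX,Flush

[1] P1: store L2 := 55 | P0:I, P1:M(55) | bus: BusRdX
[2] P1: load  L1 | P0:I, P1:S(50) | bus: BusRd
[3] P1: store L3 := 62 | P0:I, P1:M(62) | bus: BusRdX
[4] P0: store L0 := 24 | P0:M(24), P1:I | bus: BusRdX
[5] P0: store L3 := 35 | P0:M(35), P1:I | bus: BusRdX,Flush
[6] P0: store L2 := 23 | P0:M(23), P1:I | bus: BusRdX,Flush
[7] P0: store L3 := 65 | P0:M(65), P1:I | bus: none
[8] P1: load  L1 | P0:I, P1:S(50) | bus: none
[9] P1: store L3 := 22 | P0:I, P1:M(22) | bus: BusRdX,Flush
[10] P1: load  L2 | P0:S(23), P1:S(23) | bus: BusRd,Flush
[11] P0: load  L3 | P0:S(22), P1:S(22) | bus: BusRd,Flush
[12] P1: load  L3 | P0:S(22), P1:S(22) | bus: none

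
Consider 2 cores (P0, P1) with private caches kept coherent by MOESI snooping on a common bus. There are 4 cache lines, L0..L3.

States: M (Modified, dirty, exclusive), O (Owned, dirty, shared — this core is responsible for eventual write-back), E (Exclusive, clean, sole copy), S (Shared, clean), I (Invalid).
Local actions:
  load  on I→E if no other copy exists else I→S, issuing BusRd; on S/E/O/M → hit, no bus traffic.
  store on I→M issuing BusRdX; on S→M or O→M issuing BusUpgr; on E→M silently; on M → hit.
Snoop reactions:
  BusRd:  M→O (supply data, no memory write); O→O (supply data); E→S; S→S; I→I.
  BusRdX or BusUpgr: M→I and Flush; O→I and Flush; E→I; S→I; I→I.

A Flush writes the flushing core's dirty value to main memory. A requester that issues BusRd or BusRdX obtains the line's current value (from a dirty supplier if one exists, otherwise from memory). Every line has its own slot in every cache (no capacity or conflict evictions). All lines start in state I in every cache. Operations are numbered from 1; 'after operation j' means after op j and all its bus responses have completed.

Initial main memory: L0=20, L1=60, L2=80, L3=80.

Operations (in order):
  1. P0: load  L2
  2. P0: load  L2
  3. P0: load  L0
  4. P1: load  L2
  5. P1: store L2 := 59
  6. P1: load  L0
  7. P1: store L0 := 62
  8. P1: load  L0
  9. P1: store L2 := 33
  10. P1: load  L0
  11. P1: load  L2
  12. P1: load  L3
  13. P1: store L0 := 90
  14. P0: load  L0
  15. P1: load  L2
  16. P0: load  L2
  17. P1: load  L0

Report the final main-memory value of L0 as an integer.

memory[L0] = 20

step 1: P0: load  L2  ⟶  EI  (L2)  txn=BusRd  M[L2]=80
step 2: P0: load  L2  ⟶  EI  (L2)  txn=∅  M[L2]=80
step 3: P0: load  L0  ⟶  EI  (L0)  txn=BusRd  M[L0]=20
step 4: P1: load  L2  ⟶  SS  (L2)  txn=BusRd  M[L2]=80
step 5: P1: store L2 := 59  ⟶  IM  (L2)  txn=BusUpgr  M[L2]=80
step 6: P1: load  L0  ⟶  SS  (L0)  txn=BusRd  M[L0]=20
step 7: P1: store L0 := 62  ⟶  IM  (L0)  txn=BusUpgr  M[L0]=20
step 8: P1: load  L0  ⟶  IM  (L0)  txn=∅  M[L0]=20
step 9: P1: store L2 := 33  ⟶  IM  (L2)  txn=∅  M[L2]=80
step 10: P1: load  L0  ⟶  IM  (L0)  txn=∅  M[L0]=20
step 11: P1: load  L2  ⟶  IM  (L2)  txn=∅  M[L2]=80
step 12: P1: load  L3  ⟶  IE  (L3)  txn=BusRd  M[L3]=80
step 13: P1: store L0 := 90  ⟶  IM  (L0)  txn=∅  M[L0]=20
step 14: P0: load  L0  ⟶  SO  (L0)  txn=BusRd  M[L0]=20
step 15: P1: load  L2  ⟶  IM  (L2)  txn=∅  M[L2]=80
step 16: P0: load  L2  ⟶  SO  (L2)  txn=BusRd  M[L2]=80
step 17: P1: load  L0  ⟶  SO  (L0)  txn=∅  M[L0]=20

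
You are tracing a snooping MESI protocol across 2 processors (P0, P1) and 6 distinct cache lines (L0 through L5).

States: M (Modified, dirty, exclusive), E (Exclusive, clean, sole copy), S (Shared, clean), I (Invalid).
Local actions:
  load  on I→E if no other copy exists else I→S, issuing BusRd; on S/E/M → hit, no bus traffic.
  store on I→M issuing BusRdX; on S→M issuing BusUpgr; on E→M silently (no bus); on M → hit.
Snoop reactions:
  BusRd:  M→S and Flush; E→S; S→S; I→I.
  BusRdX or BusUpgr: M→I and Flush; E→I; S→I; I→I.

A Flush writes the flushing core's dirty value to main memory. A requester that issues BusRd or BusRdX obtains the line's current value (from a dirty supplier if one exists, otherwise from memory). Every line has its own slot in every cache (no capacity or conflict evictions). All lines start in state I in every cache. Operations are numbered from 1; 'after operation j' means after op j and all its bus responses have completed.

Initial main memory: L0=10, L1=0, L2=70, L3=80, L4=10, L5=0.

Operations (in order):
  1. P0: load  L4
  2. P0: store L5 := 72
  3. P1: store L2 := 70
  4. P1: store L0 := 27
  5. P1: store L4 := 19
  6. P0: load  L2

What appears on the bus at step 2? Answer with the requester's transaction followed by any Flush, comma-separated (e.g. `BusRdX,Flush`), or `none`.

bus = BusRdX

1. P0: load  L4  bus=[BusRd]  L4: P0=E P1=I  mem[L4]=10
2. P0: store L5 := 72  bus=[BusRdX]  L5: P0=M P1=I  mem[L5]=0
3. P1: store L2 := 70  bus=[BusRdX]  L2: P0=I P1=M  mem[L2]=70
4. P1: store L0 := 27  bus=[BusRdX]  L0: P0=I P1=M  mem[L0]=10
5. P1: store L4 := 19  bus=[BusRdX]  L4: P0=I P1=M  mem[L4]=10
6. P0: load  L2  bus=[BusRd,Flush]  L2: P0=S P1=S  mem[L2]=70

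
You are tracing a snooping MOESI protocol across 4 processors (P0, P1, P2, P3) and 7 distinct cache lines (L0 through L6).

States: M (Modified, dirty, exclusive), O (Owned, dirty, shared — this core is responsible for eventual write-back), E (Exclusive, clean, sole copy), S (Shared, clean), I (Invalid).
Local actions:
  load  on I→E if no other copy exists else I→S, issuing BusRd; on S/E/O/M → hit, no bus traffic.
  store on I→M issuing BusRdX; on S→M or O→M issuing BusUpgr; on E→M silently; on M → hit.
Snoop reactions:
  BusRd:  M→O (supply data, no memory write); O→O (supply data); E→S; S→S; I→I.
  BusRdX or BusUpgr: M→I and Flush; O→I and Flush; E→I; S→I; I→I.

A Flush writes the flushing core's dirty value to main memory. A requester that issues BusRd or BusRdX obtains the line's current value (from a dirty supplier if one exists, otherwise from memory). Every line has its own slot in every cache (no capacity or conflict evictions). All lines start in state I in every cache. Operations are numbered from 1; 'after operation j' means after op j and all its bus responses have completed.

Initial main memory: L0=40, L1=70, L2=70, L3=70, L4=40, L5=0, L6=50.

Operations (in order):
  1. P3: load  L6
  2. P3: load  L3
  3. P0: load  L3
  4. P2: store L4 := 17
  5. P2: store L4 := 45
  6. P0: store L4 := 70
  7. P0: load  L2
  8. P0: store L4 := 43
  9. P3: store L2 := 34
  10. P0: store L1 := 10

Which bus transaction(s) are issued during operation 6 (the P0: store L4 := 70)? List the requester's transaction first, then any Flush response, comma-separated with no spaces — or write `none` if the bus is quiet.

bus = BusRdX,Flush

1. P3: load  L6  bus=[BusRd]  L6: P0=I P1=I P2=I P3=E  mem[L6]=50
2. P3: load  L3  bus=[BusRd]  L3: P0=I P1=I P2=I P3=E  mem[L3]=70
3. P0: load  L3  bus=[BusRd]  L3: P0=S P1=I P2=I P3=S  mem[L3]=70
4. P2: store L4 := 17  bus=[BusRdX]  L4: P0=I P1=I P2=M P3=I  mem[L4]=40
5. P2: store L4 := 45  bus=[-]  L4: P0=I P1=I P2=M P3=I  mem[L4]=40
6. P0: store L4 := 70  bus=[BusRdX,Flush]  L4: P0=M P1=I P2=I P3=I  mem[L4]=45
7. P0: load  L2  bus=[BusRd]  L2: P0=E P1=I P2=I P3=I  mem[L2]=70
8. P0: store L4 := 43  bus=[-]  L4: P0=M P1=I P2=I P3=I  mem[L4]=45
9. P3: store L2 := 34  bus=[BusRdX]  L2: P0=I P1=I P2=I P3=M  mem[L2]=70
10. P0: store L1 := 10  bus=[BusRdX]  L1: P0=M P1=I P2=I P3=I  mem[L1]=70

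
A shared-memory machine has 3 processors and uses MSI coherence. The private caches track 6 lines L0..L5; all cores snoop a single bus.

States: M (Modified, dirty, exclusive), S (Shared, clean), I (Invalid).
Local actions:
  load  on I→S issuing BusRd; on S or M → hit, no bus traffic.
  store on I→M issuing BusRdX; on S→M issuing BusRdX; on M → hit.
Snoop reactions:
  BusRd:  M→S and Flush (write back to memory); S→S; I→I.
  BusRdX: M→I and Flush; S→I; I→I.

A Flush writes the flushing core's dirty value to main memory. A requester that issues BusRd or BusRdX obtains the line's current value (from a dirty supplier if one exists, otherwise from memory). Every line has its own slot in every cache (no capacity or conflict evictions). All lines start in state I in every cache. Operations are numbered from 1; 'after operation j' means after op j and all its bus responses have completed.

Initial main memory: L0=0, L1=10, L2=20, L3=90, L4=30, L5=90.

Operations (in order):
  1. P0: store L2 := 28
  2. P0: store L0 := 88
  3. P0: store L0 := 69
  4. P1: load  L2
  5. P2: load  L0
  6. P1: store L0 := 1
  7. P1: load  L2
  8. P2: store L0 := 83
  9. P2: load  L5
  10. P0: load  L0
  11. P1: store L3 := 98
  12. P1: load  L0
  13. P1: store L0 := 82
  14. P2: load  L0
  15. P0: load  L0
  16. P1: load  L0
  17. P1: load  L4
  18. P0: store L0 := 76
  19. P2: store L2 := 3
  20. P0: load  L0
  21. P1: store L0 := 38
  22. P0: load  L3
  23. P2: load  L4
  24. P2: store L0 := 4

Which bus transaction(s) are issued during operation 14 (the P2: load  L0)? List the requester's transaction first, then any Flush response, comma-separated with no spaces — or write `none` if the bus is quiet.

1. P0: store L2 := 28  bus=[BusRdX]  L2: P0=M P1=I P2=I  mem[L2]=20
2. P0: store L0 := 88  bus=[BusRdX]  L0: P0=M P1=I P2=I  mem[L0]=0
3. P0: store L0 := 69  bus=[-]  L0: P0=M P1=I P2=I  mem[L0]=0
4. P1: load  L2  bus=[BusRd,Flush]  L2: P0=S P1=S P2=I  mem[L2]=28
5. P2: load  L0  bus=[BusRd,Flush]  L0: P0=S P1=I P2=S  mem[L0]=69
6. P1: store L0 := 1  bus=[BusRdX]  L0: P0=I P1=M P2=I  mem[L0]=69
7. P1: load  L2  bus=[-]  L2: P0=S P1=S P2=I  mem[L2]=28
8. P2: store L0 := 83  bus=[BusRdX,Flush]  L0: P0=I P1=I P2=M  mem[L0]=1
9. P2: load  L5  bus=[BusRd]  L5: P0=I P1=I P2=S  mem[L5]=90
10. P0: load  L0  bus=[BusRd,Flush]  L0: P0=S P1=I P2=S  mem[L0]=83
11. P1: store L3 := 98  bus=[BusRdX]  L3: P0=I P1=M P2=I  mem[L3]=90
12. P1: load  L0  bus=[BusRd]  L0: P0=S P1=S P2=S  mem[L0]=83
13. P1: store L0 := 82  bus=[BusRdX]  L0: P0=I P1=M P2=I  mem[L0]=83
14. P2: load  L0  bus=[BusRd,Flush]  L0: P0=I P1=S P2=S  mem[L0]=82
15. P0: load  L0  bus=[BusRd]  L0: P0=S P1=S P2=S  mem[L0]=82
16. P1: load  L0  bus=[-]  L0: P0=S P1=S P2=S  mem[L0]=82
17. P1: load  L4  bus=[BusRd]  L4: P0=I P1=S P2=I  mem[L4]=30
18. P0: store L0 := 76  bus=[BusRdX]  L0: P0=M P1=I P2=I  mem[L0]=82
19. P2: store L2 := 3  bus=[BusRdX]  L2: P0=I P1=I P2=M  mem[L2]=28
20. P0: load  L0  bus=[-]  L0: P0=M P1=I P2=I  mem[L0]=82
21. P1: store L0 := 38  bus=[BusRdX,Flush]  L0: P0=I P1=M P2=I  mem[L0]=76
22. P0: load  L3  bus=[BusRd,Flush]  L3: P0=S P1=S P2=I  mem[L3]=98
23. P2: load  L4  bus=[BusRd]  L4: P0=I P1=S P2=S  mem[L4]=30
24. P2: store L0 := 4  bus=[BusRdX,Flush]  L0: P0=I P1=I P2=M  mem[L0]=38

bus = BusRd,Flush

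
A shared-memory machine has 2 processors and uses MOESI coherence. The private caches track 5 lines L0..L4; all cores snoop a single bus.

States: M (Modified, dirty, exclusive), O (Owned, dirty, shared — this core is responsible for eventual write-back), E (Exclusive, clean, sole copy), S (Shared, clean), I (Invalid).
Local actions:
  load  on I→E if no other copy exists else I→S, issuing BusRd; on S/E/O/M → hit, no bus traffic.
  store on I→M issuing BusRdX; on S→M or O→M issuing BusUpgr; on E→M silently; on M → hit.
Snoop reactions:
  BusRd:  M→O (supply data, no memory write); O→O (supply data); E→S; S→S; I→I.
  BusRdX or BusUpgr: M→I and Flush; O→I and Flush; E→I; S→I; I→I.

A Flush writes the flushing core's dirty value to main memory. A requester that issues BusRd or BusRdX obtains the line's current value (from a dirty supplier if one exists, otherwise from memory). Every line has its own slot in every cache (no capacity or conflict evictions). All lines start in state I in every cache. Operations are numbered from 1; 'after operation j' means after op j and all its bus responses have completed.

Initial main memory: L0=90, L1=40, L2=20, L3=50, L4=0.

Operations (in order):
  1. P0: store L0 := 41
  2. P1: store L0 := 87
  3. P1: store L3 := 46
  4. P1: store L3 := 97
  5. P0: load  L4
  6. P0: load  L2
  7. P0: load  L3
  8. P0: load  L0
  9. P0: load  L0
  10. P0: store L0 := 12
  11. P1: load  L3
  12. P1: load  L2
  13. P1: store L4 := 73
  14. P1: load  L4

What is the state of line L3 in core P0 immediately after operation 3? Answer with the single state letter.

[1] P0: store L0 := 41 | P0:M(41), P1:I | bus: BusRdX
[2] P1: store L0 := 87 | P0:I, P1:M(87) | bus: BusRdX,Flush
[3] P1: store L3 := 46 | P0:I, P1:M(46) | bus: BusRdX
[4] P1: store L3 := 97 | P0:I, P1:M(97) | bus: none
[5] P0: load  L4 | P0:E(0), P1:I | bus: BusRd
[6] P0: load  L2 | P0:E(20), P1:I | bus: BusRd
[7] P0: load  L3 | P0:S(97), P1:O(97) | bus: BusRd
[8] P0: load  L0 | P0:S(87), P1:O(87) | bus: BusRd
[9] P0: load  L0 | P0:S(87), P1:O(87) | bus: none
[10] P0: store L0 := 12 | P0:M(12), P1:I | bus: BusUpgr,Flush
[11] P1: load  L3 | P0:S(97), P1:O(97) | bus: none
[12] P1: load  L2 | P0:S(20), P1:S(20) | bus: BusRd
[13] P1: store L4 := 73 | P0:I, P1:M(73) | bus: BusRdX
[14] P1: load  L4 | P0:I, P1:M(73) | bus: none

state = I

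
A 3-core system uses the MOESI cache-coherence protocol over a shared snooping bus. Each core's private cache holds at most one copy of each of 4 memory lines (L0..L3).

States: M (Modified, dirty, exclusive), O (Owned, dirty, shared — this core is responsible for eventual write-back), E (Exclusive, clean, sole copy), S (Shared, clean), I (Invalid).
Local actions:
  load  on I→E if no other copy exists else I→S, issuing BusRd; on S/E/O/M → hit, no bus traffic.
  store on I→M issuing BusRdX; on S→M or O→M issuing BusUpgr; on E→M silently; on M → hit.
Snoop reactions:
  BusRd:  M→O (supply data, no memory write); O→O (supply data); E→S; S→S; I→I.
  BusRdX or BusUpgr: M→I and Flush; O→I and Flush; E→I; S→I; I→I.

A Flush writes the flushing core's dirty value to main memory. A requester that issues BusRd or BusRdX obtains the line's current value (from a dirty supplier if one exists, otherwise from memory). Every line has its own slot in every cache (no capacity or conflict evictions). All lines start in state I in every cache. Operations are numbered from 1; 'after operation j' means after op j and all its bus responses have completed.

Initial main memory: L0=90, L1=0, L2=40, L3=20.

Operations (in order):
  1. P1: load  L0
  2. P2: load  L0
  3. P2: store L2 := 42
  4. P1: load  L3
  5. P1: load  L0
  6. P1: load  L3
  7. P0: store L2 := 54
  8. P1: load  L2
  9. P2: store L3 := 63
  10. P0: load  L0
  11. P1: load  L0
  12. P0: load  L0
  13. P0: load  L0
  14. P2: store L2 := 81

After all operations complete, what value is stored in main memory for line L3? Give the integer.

memory[L3] = 20

1. P1: load  L0  bus=[BusRd]  L0: P0=I P1=E P2=I  mem[L0]=90
2. P2: load  L0  bus=[BusRd]  L0: P0=I P1=S P2=S  mem[L0]=90
3. P2: store L2 := 42  bus=[BusRdX]  L2: P0=I P1=I P2=M  mem[L2]=40
4. P1: load  L3  bus=[BusRd]  L3: P0=I P1=E P2=I  mem[L3]=20
5. P1: load  L0  bus=[-]  L0: P0=I P1=S P2=S  mem[L0]=90
6. P1: load  L3  bus=[-]  L3: P0=I P1=E P2=I  mem[L3]=20
7. P0: store L2 := 54  bus=[BusRdX,Flush]  L2: P0=M P1=I P2=I  mem[L2]=42
8. P1: load  L2  bus=[BusRd]  L2: P0=O P1=S P2=I  mem[L2]=42
9. P2: store L3 := 63  bus=[BusRdX]  L3: P0=I P1=I P2=M  mem[L3]=20
10. P0: load  L0  bus=[BusRd]  L0: P0=S P1=S P2=S  mem[L0]=90
11. P1: load  L0  bus=[-]  L0: P0=S P1=S P2=S  mem[L0]=90
12. P0: load  L0  bus=[-]  L0: P0=S P1=S P2=S  mem[L0]=90
13. P0: load  L0  bus=[-]  L0: P0=S P1=S P2=S  mem[L0]=90
14. P2: store L2 := 81  bus=[BusRdX,Flush]  L2: P0=I P1=I P2=M  mem[L2]=54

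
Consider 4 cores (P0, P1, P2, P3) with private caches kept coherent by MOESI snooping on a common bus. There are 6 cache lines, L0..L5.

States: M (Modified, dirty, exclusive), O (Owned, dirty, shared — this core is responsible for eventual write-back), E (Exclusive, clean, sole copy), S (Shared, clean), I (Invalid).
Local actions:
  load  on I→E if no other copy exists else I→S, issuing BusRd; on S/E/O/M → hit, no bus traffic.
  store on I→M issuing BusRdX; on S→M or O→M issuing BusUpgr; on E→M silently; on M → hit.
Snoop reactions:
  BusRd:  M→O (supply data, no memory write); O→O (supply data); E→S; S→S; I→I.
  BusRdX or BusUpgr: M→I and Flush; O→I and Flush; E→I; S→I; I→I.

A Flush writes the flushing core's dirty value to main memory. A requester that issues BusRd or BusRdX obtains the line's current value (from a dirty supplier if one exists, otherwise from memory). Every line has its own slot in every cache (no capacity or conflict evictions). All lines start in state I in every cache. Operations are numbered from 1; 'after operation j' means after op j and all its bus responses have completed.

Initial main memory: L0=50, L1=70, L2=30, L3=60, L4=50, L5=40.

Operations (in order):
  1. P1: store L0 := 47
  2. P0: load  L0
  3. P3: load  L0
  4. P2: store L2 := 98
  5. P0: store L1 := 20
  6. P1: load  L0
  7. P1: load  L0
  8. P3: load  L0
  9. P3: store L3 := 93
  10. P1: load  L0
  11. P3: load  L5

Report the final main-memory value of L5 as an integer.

memory[L5] = 40

1. P1: store L0 := 47  bus=[BusRdX]  L0: P0=I P1=M P2=I P3=I  mem[L0]=50
2. P0: load  L0  bus=[BusRd]  L0: P0=S P1=O P2=I P3=I  mem[L0]=50
3. P3: load  L0  bus=[BusRd]  L0: P0=S P1=O P2=I P3=S  mem[L0]=50
4. P2: store L2 := 98  bus=[BusRdX]  L2: P0=I P1=I P2=M P3=I  mem[L2]=30
5. P0: store L1 := 20  bus=[BusRdX]  L1: P0=M P1=I P2=I P3=I  mem[L1]=70
6. P1: load  L0  bus=[-]  L0: P0=S P1=O P2=I P3=S  mem[L0]=50
7. P1: load  L0  bus=[-]  L0: P0=S P1=O P2=I P3=S  mem[L0]=50
8. P3: load  L0  bus=[-]  L0: P0=S P1=O P2=I P3=S  mem[L0]=50
9. P3: store L3 := 93  bus=[BusRdX]  L3: P0=I P1=I P2=I P3=M  mem[L3]=60
10. P1: load  L0  bus=[-]  L0: P0=S P1=O P2=I P3=S  mem[L0]=50
11. P3: load  L5  bus=[BusRd]  L5: P0=I P1=I P2=I P3=E  mem[L5]=40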